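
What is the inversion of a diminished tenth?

augmented 6th

First reduce the compound diminished tenth to its simple form, a diminished third.
Interval numbers invert to sum to nine: 3 + 6 = 9, so a third inverts to a sixth.
Quality inverts too: diminished becomes augmented. That makes the inversion an augmented sixth.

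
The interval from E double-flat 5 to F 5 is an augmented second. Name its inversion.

The rule of nine gives the new number: 9 − 2 = 7, so a second becomes a seventh.
Quality inverts too: augmented becomes diminished. That makes the inversion a diminished seventh.

diminished seventh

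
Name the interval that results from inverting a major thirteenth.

First reduce the compound major thirteenth to its simple form, a major sixth.
Inverted interval numbers add to nine, so a sixth pairs with a third (6 + 3 = 9).
Quality inverts too: major becomes minor. That makes the inversion a minor third.

minor 3rd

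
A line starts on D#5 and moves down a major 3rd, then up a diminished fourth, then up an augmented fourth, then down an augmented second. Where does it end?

Gb5

D#5 down a major third → B4 (4 semitones).
B4 up a diminished fourth → Eb5 (4 semitones).
Up an augmented fourth from Eb5: A5 (6 semitones up).
Down an augmented second from A5: Gb5 (3 semitones down).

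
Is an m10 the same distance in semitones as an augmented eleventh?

15 semitones (minor tenth) vs 18 semitones (augmented eleventh): not equal.

No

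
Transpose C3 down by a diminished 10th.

Counting three letter names plus an octave down from C lands on A.
Moving 14 semitones down from C3 (the size of a diminished tenth) reaches A#1.

A#1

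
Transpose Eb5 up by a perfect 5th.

Counting five letter names up from E lands on B.
A perfect fifth spans 7 semitones, so from Eb5 the target pitch is Bb5.

Bb5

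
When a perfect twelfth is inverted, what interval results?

First reduce the compound perfect twelfth to its simple form, a perfect fifth.
Inverted interval numbers add to nine, so a fifth pairs with a fourth (5 + 4 = 9).
Quality inverts too: perfect stays perfect. That makes the inversion a perfect fourth.

perfect fourth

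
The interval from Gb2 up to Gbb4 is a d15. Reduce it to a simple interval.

diminished octave

Subtracting seven from the interval number removes an octave: 15 − 7 = 8.
Quality carries through unchanged, so the simple form is a diminished octave.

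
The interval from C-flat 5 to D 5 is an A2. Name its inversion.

diminished seventh

Inverted interval numbers add to nine, so a second pairs with a seventh (2 + 7 = 9).
Quality inverts too: augmented becomes diminished. That makes the inversion a diminished seventh.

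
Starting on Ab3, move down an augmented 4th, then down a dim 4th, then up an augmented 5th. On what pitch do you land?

Down an augmented fourth from Ab3: Ebb3 (6 semitones down).
Down a diminished fourth from Ebb3: Bb2 (4 semitones down).
Up an augmented fifth from Bb2: F#3 (8 semitones up).

F#3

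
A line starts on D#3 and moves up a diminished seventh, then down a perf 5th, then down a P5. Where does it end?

A diminished seventh up from D#3 is C4.
C4 down a perfect fifth → F3 (7 semitones).
Down a perfect fifth from F3: Bb2 (7 semitones down).

Bb2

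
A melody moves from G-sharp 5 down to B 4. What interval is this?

Descending from G#5 to B4 is the same interval as ascending B4 to G#5.
B to G spans six letter names (B-C-D-E-F-G): a sixth.
The major sixth spans 9 semitones, and B4 to G#5 is exactly 9 semitones — so this is a major sixth.

major 6th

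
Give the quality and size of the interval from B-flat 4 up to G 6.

B to G spans six letter names (B-C-D-E-F-G), plus an octave, so the interval is some kind of thirteenth.
The major thirteenth spans 21 semitones, and Bb4 to G6 is exactly 21 semitones — so this is a major thirteenth.
(Equivalently, a compound major sixth: a major sixth plus an octave.)

major 13th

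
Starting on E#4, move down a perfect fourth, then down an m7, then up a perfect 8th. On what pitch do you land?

E#4 down a perfect fourth → B#3 (5 semitones).
Down a minor seventh from B#3: C##3 (10 semitones down).
C##3 up a perfect octave → C##4 (12 semitones).

C##4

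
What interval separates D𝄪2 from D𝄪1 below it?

perfect 8th

Descending from D##2 to D##1 is the same interval as ascending D##1 to D##2.
D to D is the same letter name, plus an octave: an octave.
The perfect octave spans 12 semitones, and D##1 to D##2 is exactly 12 semitones — so this is a perfect octave.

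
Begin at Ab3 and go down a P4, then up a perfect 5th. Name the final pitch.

A perfect fourth down from Ab3 is Eb3.
Up a perfect fifth from Eb3: Bb3 (7 semitones up).

Bb3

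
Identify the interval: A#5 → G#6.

A to G spans seven letter names (A-B-C-D-E-F-G), so the interval is some kind of seventh.
A#5 to G#6 is 10 semitones, a half step short of the major seventh (11), so this is minor.

minor 7th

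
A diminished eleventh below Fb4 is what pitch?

C3

The eleventh's letter: F down four letter names plus an octave → C.
Moving 16 semitones down from Fb4 (the size of a diminished eleventh) reaches C3.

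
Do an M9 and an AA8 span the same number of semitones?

A major ninth spans 14 semitones, and a doubly augmented octave also spans 14 semitones — they're enharmonic.

Yes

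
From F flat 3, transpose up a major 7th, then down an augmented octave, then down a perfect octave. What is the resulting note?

E double-flat 2

Fb3 up a major seventh → Eb4 (11 semitones).
An augmented octave down from Eb4 is Ebb3.
A perfect octave down from Ebb3 is Ebb2.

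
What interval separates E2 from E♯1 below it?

Descending from E2 to E#1 is the same interval as ascending E#1 to E2.
E to E is the same letter name, plus an octave: an octave.
E#1 to E2 spans 11 semitones — one semitone narrower than the perfect octave (12) — giving a diminished octave.

diminished octave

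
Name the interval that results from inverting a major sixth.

Interval numbers invert to sum to nine: 6 + 3 = 9, so a sixth inverts to a third.
Quality inverts too: major becomes minor. That makes the inversion a minor third.

m3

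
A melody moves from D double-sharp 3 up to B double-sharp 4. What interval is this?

D to B spans six letter names (D-E-F-G-A-B), plus an octave: a thirteenth.
D##3 to B##4 is 21 semitones, matching the major thirteenth exactly, so the quality is major.
(Equivalently, a compound major sixth: a major sixth plus an octave.)

M13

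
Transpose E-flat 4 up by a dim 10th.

G-double-flat 5

The tenth's letter: E up three letter names plus an octave → G.
A diminished tenth is 14 semitones; 14 semitones up from Eb4 gives Gbb5.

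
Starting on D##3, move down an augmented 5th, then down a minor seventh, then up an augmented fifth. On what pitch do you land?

E##2

An augmented fifth down from D##3 is G#2.
Down a minor seventh from G#2: A#1 (10 semitones down).
Up an augmented fifth from A#1: E##2 (8 semitones up).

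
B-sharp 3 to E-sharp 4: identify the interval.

B to E spans four letter names (B-C-D-E) — that makes it a fourth of some quality.
The perfect fourth spans 5 semitones, and B#3 to E#4 is exactly 5 semitones — so this is a perfect fourth.

perfect fourth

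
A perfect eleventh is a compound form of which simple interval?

Each octave removed subtracts seven from the number: 11 − 7 = 4.
So a perfect eleventh is an octave plus a perfect fourth. The quality is unchanged.

perfect 4th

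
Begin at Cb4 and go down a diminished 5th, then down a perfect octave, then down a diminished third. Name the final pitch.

D#2

Down a diminished fifth from Cb4: F3 (6 semitones down).
A perfect octave down from F3 is F2.
F2 down a diminished third → D#2 (2 semitones).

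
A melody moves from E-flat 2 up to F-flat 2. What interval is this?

E to F spans two letter names (E-F), so the interval is some kind of second.
Eb2 to Fb2 is 1 semitone, a half step short of the major second (2), so this is minor.

m2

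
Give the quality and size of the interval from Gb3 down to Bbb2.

major 6th

Descending from Gb3 to Bbb2 is the same interval as ascending Bbb2 to Gb3.
B to G spans six letter names (B-C-D-E-F-G): a sixth.
Counting semitones, Bbb2→Gb3 is 9, which is the major sixth.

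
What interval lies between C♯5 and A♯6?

major 13th

C to A spans six letter names (C-D-E-F-G-A), plus an octave — that makes it a thirteenth of some quality.
The major thirteenth spans 21 semitones, and C#5 to A#6 is exactly 21 semitones — so this is a major thirteenth.
(Equivalently, a compound major sixth: a major sixth plus an octave.)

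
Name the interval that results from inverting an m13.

major 3rd

First reduce the compound minor thirteenth to its simple form, a minor sixth.
The rule of nine gives the new number: 9 − 6 = 3, so a sixth becomes a third.
And minor becomes major under inversion, so we get a major third.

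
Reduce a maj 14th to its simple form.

Subtracting seven from the interval number removes an octave: 14 − 7 = 7.
That makes a major fourteenth a compound major seventh — an octave plus a major seventh.

M7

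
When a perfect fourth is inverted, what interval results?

perfect 5th

The rule of nine gives the new number: 9 − 4 = 5, so a fourth becomes a fifth.
The quality also flips — perfect stays perfect — giving a perfect fifth.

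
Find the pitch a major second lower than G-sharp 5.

The second takes the letter from G down to F.
A major second is 2 semitones; 2 semitones down from G#5 gives F#5.

F-sharp 5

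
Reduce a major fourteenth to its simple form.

Subtracting seven from the interval number removes an octave: 14 − 7 = 7.
So a major fourteenth is an octave plus a major seventh. The quality is unchanged.

major seventh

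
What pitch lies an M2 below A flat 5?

Counting two letter names down from A lands on G.
Moving 2 semitones down from Ab5 (the size of a major second) reaches Gb5.

G flat 5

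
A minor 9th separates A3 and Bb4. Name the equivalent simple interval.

minor 2nd

Subtracting seven from the interval number removes an octave: 9 − 7 = 2.
That makes a minor ninth a compound minor second — an octave plus a minor second.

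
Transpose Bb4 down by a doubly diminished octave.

B#3

For an octave the letter name doesn't change: still B, an octave down.
Moving 10 semitones down from Bb4 (the size of a doubly diminished octave) reaches B#3.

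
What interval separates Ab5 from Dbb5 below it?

augmented 5th

Descending from Ab5 to Dbb5 is the same interval as ascending Dbb5 to Ab5.
D to A spans five letter names (D-E-F-G-A) — that makes it a fifth of some quality.
A perfect fifth would be 7 semitones; Dbb5 to Ab5 is 8, one semitone wider, so the interval is augmented.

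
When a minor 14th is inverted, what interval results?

M2

First reduce the compound minor fourteenth to its simple form, a minor seventh.
Inverted interval numbers add to nine, so a seventh pairs with a second (7 + 2 = 9).
And minor becomes major under inversion, so we get a major second.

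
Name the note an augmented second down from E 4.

D-flat 4

Two letter names down from E: D.
An augmented second spans 3 semitones, so from E4 the target pitch is Db4.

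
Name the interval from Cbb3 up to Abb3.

C to A spans six letter names (C-D-E-F-G-A): a sixth.
Cbb3 to Abb3 is 9 semitones, matching the major sixth exactly, so the quality is major.

major sixth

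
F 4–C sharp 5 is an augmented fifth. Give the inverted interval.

Interval numbers invert to sum to nine: 5 + 4 = 9, so a fifth inverts to a fourth.
Quality inverts too: augmented becomes diminished. That makes the inversion a diminished fourth.

diminished 4th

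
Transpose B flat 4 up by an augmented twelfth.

Five letters up from B (plus an octave) reaches F.
An augmented twelfth spans 20 semitones, so from Bb4 the target pitch is F#6.

F sharp 6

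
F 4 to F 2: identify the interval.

P15

Descending from F4 to F2 is the same interval as ascending F2 to F4.
F to F is the same letter name, plus 2 octaves: a fifteenth.
F2 to F4 is 24 semitones, matching the perfect fifteenth exactly, so the quality is perfect.
(Equivalently, a compound perfect octave: a perfect octave plus an octave.)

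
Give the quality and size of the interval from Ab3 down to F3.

m3

Descending from Ab3 to F3 is the same interval as ascending F3 to Ab3.
F to A spans three letter names (F-G-A): a third.
At 3 semitones, F3→Ab3 falls one short of a major third: minor.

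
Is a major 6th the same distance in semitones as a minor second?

No

A major sixth spans 9 semitones; a minor second spans 1 semitone. They differ by 8.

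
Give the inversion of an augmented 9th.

First reduce the compound augmented ninth to its simple form, an augmented second.
Interval numbers invert to sum to nine: 2 + 7 = 9, so a second inverts to a seventh.
And augmented becomes diminished under inversion, so we get a diminished seventh.

diminished 7th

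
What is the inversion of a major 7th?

minor second

Interval numbers invert to sum to nine: 7 + 2 = 9, so a seventh inverts to a second.
The quality also flips — major becomes minor — giving a minor second.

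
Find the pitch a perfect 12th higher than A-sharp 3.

E-sharp 5

Counting five letter names plus an octave up from A lands on E.
A perfect twelfth spans 19 semitones, so from A#3 the target pitch is E#5.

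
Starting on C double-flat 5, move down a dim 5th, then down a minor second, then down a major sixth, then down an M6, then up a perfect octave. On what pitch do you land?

Down a diminished fifth from Cbb5: Fb4 (6 semitones down).
Down a minor second from Fb4: Eb4 (1 semitone down).
A major sixth down from Eb4 is Gb3.
A major sixth down from Gb3 is Bbb2.
Up a perfect octave from Bbb2: Bbb3 (12 semitones up).

B double-flat 3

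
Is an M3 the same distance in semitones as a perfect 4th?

No

4 semitones (major third) vs 5 semitones (perfect fourth): not equal.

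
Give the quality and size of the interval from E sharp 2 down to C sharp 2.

Descending from E#2 to C#2 is the same interval as ascending C#2 to E#2.
C to E spans three letter names (C-D-E) — that makes it a third of some quality.
The major third spans 4 semitones, and C#2 to E#2 is exactly 4 semitones — so this is a major third.

M3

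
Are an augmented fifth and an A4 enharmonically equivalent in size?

No

An augmented fifth spans 8 semitones; an augmented fourth spans 6 semitones. They differ by 2.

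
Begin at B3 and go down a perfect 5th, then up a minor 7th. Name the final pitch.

D4

A perfect fifth down from B3 is E3.
Up a minor seventh from E3: D4 (10 semitones up).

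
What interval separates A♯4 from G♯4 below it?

Descending from A#4 to G#4 is the same interval as ascending G#4 to A#4.
G to A spans two letter names (G-A), so the interval is some kind of second.
G#4 to A#4 is 2 semitones, matching the major second exactly, so the quality is major.

major second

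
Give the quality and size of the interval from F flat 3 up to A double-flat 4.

minor 10th

F to A spans three letter names (F-G-A), plus an octave: a tenth.
A major tenth would be 16 semitones, but Fb3 to Abb4 is 15 — one semitone narrower, making it a minor tenth.
(Equivalently, a compound minor third: a minor third plus an octave.)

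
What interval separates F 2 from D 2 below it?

Descending from F2 to D2 is the same interval as ascending D2 to F2.
D to F spans three letter names (D-E-F): a third.
At 3 semitones, D2→F2 falls one short of a major third: minor.

m3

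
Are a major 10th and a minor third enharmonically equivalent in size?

No

A major tenth spans 16 semitones; a minor third spans 3 semitones. They differ by 13.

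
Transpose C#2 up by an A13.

A##3

Six letters up from C (plus an octave) reaches A.
Moving 22 semitones up from C#2 (the size of an augmented thirteenth) reaches A##3.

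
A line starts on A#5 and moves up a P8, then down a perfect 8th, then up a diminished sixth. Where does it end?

A perfect octave up from A#5 is A#6.
A#6 down a perfect octave → A#5 (12 semitones).
A#5 up a diminished sixth → F6 (7 semitones).

F6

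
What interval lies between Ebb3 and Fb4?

E to F spans two letter names (E-F), plus an octave, so the interval is some kind of ninth.
The major ninth spans 14 semitones, and Ebb3 to Fb4 is exactly 14 semitones — so this is a major ninth.
(Equivalently, a compound major second: a major second plus an octave.)

M9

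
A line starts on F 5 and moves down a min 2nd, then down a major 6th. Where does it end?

G 4

A minor second down from F5 is E5.
A major sixth down from E5 is G4.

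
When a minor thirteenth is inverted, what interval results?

major 3rd

First reduce the compound minor thirteenth to its simple form, a minor sixth.
The rule of nine gives the new number: 9 − 6 = 3, so a sixth becomes a third.
The quality also flips — minor becomes major — giving a major third.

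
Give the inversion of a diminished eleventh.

First reduce the compound diminished eleventh to its simple form, a diminished fourth.
Inverted interval numbers add to nine, so a fourth pairs with a fifth (4 + 5 = 9).
Quality inverts too: diminished becomes augmented. That makes the inversion an augmented fifth.

augmented 5th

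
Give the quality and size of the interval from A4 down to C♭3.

Descending from A4 to Cb3 is the same interval as ascending Cb3 to A4.
C to A spans six letter names (C-D-E-F-G-A), plus an octave — that makes it a thirteenth of some quality.
The major thirteenth is 21 semitones; here we have 22, one semitone wider: augmented.
(Equivalently, a compound augmented sixth: an augmented sixth plus an octave.)

augmented thirteenth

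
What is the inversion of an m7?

M2

Interval numbers invert to sum to nine: 7 + 2 = 9, so a seventh inverts to a second.
And minor becomes major under inversion, so we get a major second.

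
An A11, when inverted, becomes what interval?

First reduce the compound augmented eleventh to its simple form, an augmented fourth.
The rule of nine gives the new number: 9 − 4 = 5, so a fourth becomes a fifth.
Quality inverts too: augmented becomes diminished. That makes the inversion a diminished fifth.

diminished 5th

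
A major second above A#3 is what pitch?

B#3

Counting two letter names up from A lands on B.
A major second is 2 semitones; 2 semitones up from A#3 gives B#3.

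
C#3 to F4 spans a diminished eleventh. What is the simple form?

Each octave removed subtracts seven from the number: 11 − 7 = 4.
Quality carries through unchanged, so the simple form is a diminished fourth.

diminished 4th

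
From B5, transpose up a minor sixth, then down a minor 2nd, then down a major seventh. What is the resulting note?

G5

B5 up a minor sixth → G6 (8 semitones).
Down a minor second from G6: F#6 (1 semitone down).
F#6 down a major seventh → G5 (11 semitones).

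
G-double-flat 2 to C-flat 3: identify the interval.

G to C spans four letter names (G-A-B-C): a fourth.
The perfect fourth is 5 semitones; here we have 6, one semitone wider: augmented.

augmented 4th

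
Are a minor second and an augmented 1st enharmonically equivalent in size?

A minor second = 1 semitone = an augmented unison; enharmonically equal.

Yes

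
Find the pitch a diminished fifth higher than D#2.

The fifth takes the letter from D up to A.
A diminished fifth spans 6 semitones, so from D#2 the target pitch is A2.

A2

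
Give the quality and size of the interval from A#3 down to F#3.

Descending from A#3 to F#3 is the same interval as ascending F#3 to A#3.
F to A spans three letter names (F-G-A), so the interval is some kind of third.
Counting semitones, F#3→A#3 is 4, which is the major third.

major 3rd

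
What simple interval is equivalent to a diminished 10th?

d3

Subtracting seven from the interval number removes an octave: 10 − 7 = 3.
Quality carries through unchanged, so the simple form is a diminished third.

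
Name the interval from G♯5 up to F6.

G to F spans seven letter names (G-A-B-C-D-E-F), so the interval is some kind of seventh.
A major seventh would be 11 semitones; G#5 to F6 is 9, two semitones narrower, so the interval is diminished.

d7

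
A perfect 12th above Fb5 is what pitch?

Counting five letter names plus an octave up from F lands on C.
Moving 19 semitones up from Fb5 (the size of a perfect twelfth) reaches Cb7.

Cb7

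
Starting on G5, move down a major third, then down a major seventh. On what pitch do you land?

Fb4

A major third down from G5 is Eb5.
Eb5 down a major seventh → Fb4 (11 semitones).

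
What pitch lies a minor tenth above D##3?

Counting three letter names plus an octave up from D lands on F.
Moving 15 semitones up from D##3 (the size of a minor tenth) reaches F##4.

F##4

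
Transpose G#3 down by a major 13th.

B1

Counting six letter names plus an octave down from G lands on B.
A major thirteenth spans 21 semitones, so from G#3 the target pitch is B1.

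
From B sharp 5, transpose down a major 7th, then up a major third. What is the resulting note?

Down a major seventh from B#5: C#5 (11 semitones down).
Up a major third from C#5: E#5 (4 semitones up).

E sharp 5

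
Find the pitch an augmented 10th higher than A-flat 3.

Three letters up from A (plus an octave) reaches C.
An augmented tenth is 17 semitones; 17 semitones up from Ab3 gives C#5.

C-sharp 5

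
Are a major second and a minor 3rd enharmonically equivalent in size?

No

A major second spans 2 semitones; a minor third spans 3 semitones. They differ by 1.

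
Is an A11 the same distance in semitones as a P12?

No

An augmented eleventh spans 18 semitones; a perfect twelfth spans 19 semitones. They differ by 1.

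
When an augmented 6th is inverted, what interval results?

diminished third

The rule of nine gives the new number: 9 − 6 = 3, so a sixth becomes a third.
The quality also flips — augmented becomes diminished — giving a diminished third.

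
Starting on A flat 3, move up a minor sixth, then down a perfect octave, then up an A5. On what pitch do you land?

C 4

Ab3 up a minor sixth → Fb4 (8 semitones).
Down a perfect octave from Fb4: Fb3 (12 semitones down).
Up an augmented fifth from Fb3: C4 (8 semitones up).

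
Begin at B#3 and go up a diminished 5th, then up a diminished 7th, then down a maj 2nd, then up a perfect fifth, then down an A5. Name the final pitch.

Dbb5

Up a diminished fifth from B#3: F#4 (6 semitones up).
Up a diminished seventh from F#4: Eb5 (9 semitones up).
Eb5 down a major second → Db5 (2 semitones).
A perfect fifth up from Db5 is Ab5.
An augmented fifth down from Ab5 is Dbb5.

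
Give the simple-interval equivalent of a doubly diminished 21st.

Each octave removed subtracts seven from the number: 21 − 14 = 7.
So a doubly diminished twenty-first is 2 octaves plus a doubly diminished seventh. The quality is unchanged.

dd7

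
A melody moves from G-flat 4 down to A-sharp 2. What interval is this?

doubly diminished 14th

Descending from Gb4 to A#2 is the same interval as ascending A#2 to Gb4.
A to G spans seven letter names (A-B-C-D-E-F-G), plus an octave — that makes it a fourteenth of some quality.
A#2 to Gb4 spans 20 semitones — three semitones narrower than the major fourteenth (23) — giving a doubly diminished fourteenth.
(Equivalently, a compound doubly diminished seventh: a doubly diminished seventh plus an octave.)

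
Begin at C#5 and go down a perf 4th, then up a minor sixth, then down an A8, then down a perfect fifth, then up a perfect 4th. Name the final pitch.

Down a perfect fourth from C#5: G#4 (5 semitones down).
A minor sixth up from G#4 is E5.
An augmented octave down from E5 is Eb4.
A perfect fifth down from Eb4 is Ab3.
Ab3 up a perfect fourth → Db4 (5 semitones).

Db4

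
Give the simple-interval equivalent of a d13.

Each octave removed subtracts seven from the number: 13 − 7 = 6.
So a diminished thirteenth is an octave plus a diminished sixth. The quality is unchanged.

d6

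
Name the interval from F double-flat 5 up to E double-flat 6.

major 7th

F to E spans seven letter names (F-G-A-B-C-D-E) — that makes it a seventh of some quality.
Counting semitones, Fbb5→Ebb6 is 11, which is the major seventh.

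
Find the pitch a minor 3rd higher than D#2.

Counting three letter names up from D lands on F.
A minor third spans 3 semitones, so from D#2 the target pitch is F#2.

F#2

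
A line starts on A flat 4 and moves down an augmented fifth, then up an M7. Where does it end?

C flat 5

An augmented fifth down from Ab4 is Dbb4.
Dbb4 up a major seventh → Cb5 (11 semitones).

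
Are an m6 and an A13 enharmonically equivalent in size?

8 semitones (minor sixth) vs 22 semitones (augmented thirteenth): not equal.

No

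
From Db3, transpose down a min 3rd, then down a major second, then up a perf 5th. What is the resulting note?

Down a minor third from Db3: Bb2 (3 semitones down).
Down a major second from Bb2: Ab2 (2 semitones down).
Ab2 up a perfect fifth → Eb3 (7 semitones).

Eb3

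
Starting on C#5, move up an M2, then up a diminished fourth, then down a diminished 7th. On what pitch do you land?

Up a major second from C#5: D#5 (2 semitones up).
D#5 up a diminished fourth → G5 (4 semitones).
A diminished seventh down from G5 is A#4.

A#4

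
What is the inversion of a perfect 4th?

perfect 5th

The rule of nine gives the new number: 9 − 4 = 5, so a fourth becomes a fifth.
Quality inverts too: perfect stays perfect. That makes the inversion a perfect fifth.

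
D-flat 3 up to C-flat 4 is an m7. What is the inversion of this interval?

Inverted interval numbers add to nine, so a seventh pairs with a second (7 + 2 = 9).
Quality inverts too: minor becomes major. That makes the inversion a major second.

M2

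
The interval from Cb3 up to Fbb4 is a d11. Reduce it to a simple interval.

Subtracting seven from the interval number removes an octave: 11 − 7 = 4.
So a diminished eleventh is an octave plus a diminished fourth. The quality is unchanged.

d4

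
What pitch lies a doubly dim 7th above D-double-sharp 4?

C 5

Counting seven letter names up from D lands on C.
A doubly diminished seventh is 8 semitones; 8 semitones up from D##4 gives C5.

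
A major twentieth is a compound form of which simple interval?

Each octave removed subtracts seven from the number: 20 − 14 = 6.
Quality carries through unchanged, so the simple form is a major sixth.

major 6th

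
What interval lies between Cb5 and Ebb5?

C to E spans three letter names (C-D-E) — that makes it a third of some quality.
Cb5 to Ebb5 is 3 semitones, a half step short of the major third (4), so this is minor.

m3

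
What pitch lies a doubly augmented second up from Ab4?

Two letter names up from A: B.
A doubly augmented second spans 4 semitones, so from Ab4 the target pitch is B#4.

B#4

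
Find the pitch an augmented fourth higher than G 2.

The fourth takes the letter from G up to C.
An augmented fourth spans 6 semitones, so from G2 the target pitch is C#3.

C-sharp 3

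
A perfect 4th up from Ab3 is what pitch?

Four letter names up from A: D.
A perfect fourth spans 5 semitones, so from Ab3 the target pitch is Db4.

Db4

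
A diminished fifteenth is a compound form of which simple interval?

d8

Each octave removed subtracts seven from the number: 15 − 7 = 8.
Quality carries through unchanged, so the simple form is a diminished octave.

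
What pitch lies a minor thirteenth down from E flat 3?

G 1

Six letters down from E (plus an octave) reaches G.
A minor thirteenth is 20 semitones; 20 semitones down from Eb3 gives G1.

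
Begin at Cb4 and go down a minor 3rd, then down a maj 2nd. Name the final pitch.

Down a minor third from Cb4: Ab3 (3 semitones down).
A major second down from Ab3 is Gb3.

Gb3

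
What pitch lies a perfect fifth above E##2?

Five letter names up from E: B.
Moving 7 semitones up from E##2 (the size of a perfect fifth) reaches B##2.

B##2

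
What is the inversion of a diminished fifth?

Interval numbers invert to sum to nine: 5 + 4 = 9, so a fifth inverts to a fourth.
The quality also flips — diminished becomes augmented — giving an augmented fourth.

A4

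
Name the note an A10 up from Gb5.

Three letters up from G (plus an octave) reaches B.
An augmented tenth is 17 semitones; 17 semitones up from Gb5 gives B6.

B6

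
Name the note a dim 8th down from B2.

An octave keeps the letter name B, an octave down from B.
A diminished octave is 11 semitones; 11 semitones down from B2 gives B#1.

B#1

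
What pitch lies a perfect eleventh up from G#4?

C#6

The eleventh's letter: G up four letter names plus an octave → C.
A perfect eleventh is 17 semitones; 17 semitones up from G#4 gives C#6.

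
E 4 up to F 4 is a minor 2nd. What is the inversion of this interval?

The rule of nine gives the new number: 9 − 2 = 7, so a second becomes a seventh.
And minor becomes major under inversion, so we get a major seventh.

major 7th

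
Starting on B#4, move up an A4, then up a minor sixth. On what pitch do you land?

C##6

B#4 up an augmented fourth → E##5 (6 semitones).
E##5 up a minor sixth → C##6 (8 semitones).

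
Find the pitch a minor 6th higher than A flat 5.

The sixth takes the letter from A up to F.
A minor sixth spans 8 semitones, so from Ab5 the target pitch is Fb6.

F flat 6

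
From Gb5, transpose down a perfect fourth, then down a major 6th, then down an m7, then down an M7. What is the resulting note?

Down a perfect fourth from Gb5: Db5 (5 semitones down).
Down a major sixth from Db5: Fb4 (9 semitones down).
Down a minor seventh from Fb4: Gb3 (10 semitones down).
Gb3 down a major seventh → Abb2 (11 semitones).

Abb2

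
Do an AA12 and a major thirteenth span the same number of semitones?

Yes

A doubly augmented twelfth = 21 semitones = a major thirteenth; enharmonically equal.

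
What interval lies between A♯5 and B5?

minor second

A to B spans two letter names (A-B): a second.
At 1 semitone, A#5→B5 falls one short of a major second: minor.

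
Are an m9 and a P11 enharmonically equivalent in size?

No

A minor ninth spans 13 semitones; a perfect eleventh spans 17 semitones. They differ by 4.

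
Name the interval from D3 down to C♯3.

m2

Descending from D3 to C#3 is the same interval as ascending C#3 to D3.
C to D spans two letter names (C-D) — that makes it a second of some quality.
A major second would be 2 semitones, but C#3 to D3 is 1 — one semitone narrower, making it a minor second.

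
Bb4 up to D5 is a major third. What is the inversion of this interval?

Inverted interval numbers add to nine, so a third pairs with a sixth (3 + 6 = 9).
And major becomes minor under inversion, so we get a minor sixth.

minor sixth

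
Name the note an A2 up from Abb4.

Bb4

Counting two letter names up from A lands on B.
An augmented second is 3 semitones; 3 semitones up from Abb4 gives Bb4.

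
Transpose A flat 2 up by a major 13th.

F 4

The thirteenth's letter: A up six letter names plus an octave → F.
Moving 21 semitones up from Ab2 (the size of a major thirteenth) reaches F4.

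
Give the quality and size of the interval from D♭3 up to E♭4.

M9

D to E spans two letter names (D-E), plus an octave — that makes it a ninth of some quality.
Counting semitones, Db3→Eb4 is 14, which is the major ninth.
(Equivalently, a compound major second: a major second plus an octave.)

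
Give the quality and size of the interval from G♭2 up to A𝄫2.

m2

G to A spans two letter names (G-A): a second.
A major second would be 2 semitones, but Gb2 to Abb2 is 1 — one semitone narrower, making it a minor second.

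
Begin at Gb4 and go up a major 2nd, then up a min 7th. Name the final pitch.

A major second up from Gb4 is Ab4.
Up a minor seventh from Ab4: Gb5 (10 semitones up).

Gb5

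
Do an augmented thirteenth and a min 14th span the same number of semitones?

Yes

An augmented thirteenth = 22 semitones = a minor fourteenth; enharmonically equal.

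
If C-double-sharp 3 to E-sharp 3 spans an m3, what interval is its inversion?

Inverted interval numbers add to nine, so a third pairs with a sixth (3 + 6 = 9).
And minor becomes major under inversion, so we get a major sixth.

major sixth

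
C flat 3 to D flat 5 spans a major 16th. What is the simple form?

Subtracting seven from the interval number removes an octave: 16 − 14 = 2.
Quality carries through unchanged, so the simple form is a major second.

major 2nd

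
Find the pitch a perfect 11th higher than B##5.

E##7

The eleventh's letter: B up four letter names plus an octave → E.
A perfect eleventh is 17 semitones; 17 semitones up from B##5 gives E##7.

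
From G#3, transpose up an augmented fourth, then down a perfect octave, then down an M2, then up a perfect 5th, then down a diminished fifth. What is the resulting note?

B##2

An augmented fourth up from G#3 is C##4.
A perfect octave down from C##4 is C##3.
Down a major second from C##3: B#2 (2 semitones down).
Up a perfect fifth from B#2: F##3 (7 semitones up).
Down a diminished fifth from F##3: B##2 (6 semitones down).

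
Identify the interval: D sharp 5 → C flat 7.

D to C spans seven letter names (D-E-F-G-A-B-C), plus an octave: a fourteenth.
The major fourteenth is 23 semitones; here we have 20, three semitones narrower: doubly diminished.
(Equivalently, a compound doubly diminished seventh: a doubly diminished seventh plus an octave.)

doubly diminished fourteenth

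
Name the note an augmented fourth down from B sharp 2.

F sharp 2

The fourth takes the letter from B down to F.
An augmented fourth is 6 semitones; 6 semitones down from B#2 gives F#2.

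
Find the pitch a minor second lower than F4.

Counting two letter names down from F lands on E.
A minor second is 1 semitone; 1 semitone down from F4 gives E4.

E4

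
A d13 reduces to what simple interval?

Subtracting seven from the interval number removes an octave: 13 − 7 = 6.
That makes a diminished thirteenth a compound diminished sixth — an octave plus a diminished sixth.

d6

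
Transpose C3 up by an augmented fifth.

Five letter names up from C: G.
Moving 8 semitones up from C3 (the size of an augmented fifth) reaches G#3.

G#3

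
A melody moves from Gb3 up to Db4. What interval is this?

G to D spans five letter names (G-A-B-C-D), so the interval is some kind of fifth.
Counting semitones, Gb3→Db4 is 7, which is the perfect fifth.

perfect fifth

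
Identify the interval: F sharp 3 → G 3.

F to G spans two letter names (F-G): a second.
At 1 semitone, F#3→G3 falls one short of a major second: minor.

m2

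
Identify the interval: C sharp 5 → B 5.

C to B spans seven letter names (C-D-E-F-G-A-B): a seventh.
At 10 semitones, C#5→B5 falls one short of a major seventh: minor.

minor seventh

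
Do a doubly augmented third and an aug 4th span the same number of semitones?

A doubly augmented third = 6 semitones = an augmented fourth; enharmonically equal.

Yes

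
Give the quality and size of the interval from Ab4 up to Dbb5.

A to D spans four letter names (A-B-C-D) — that makes it a fourth of some quality.
The perfect fourth is 5 semitones; here we have 4, one semitone narrower: diminished.

d4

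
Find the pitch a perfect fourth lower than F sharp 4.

C sharp 4

The fourth takes the letter from F down to C.
Moving 5 semitones down from F#4 (the size of a perfect fourth) reaches C#4.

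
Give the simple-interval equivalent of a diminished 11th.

Subtracting seven from the interval number removes an octave: 11 − 7 = 4.
Quality carries through unchanged, so the simple form is a diminished fourth.

d4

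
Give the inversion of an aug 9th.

diminished seventh

First reduce the compound augmented ninth to its simple form, an augmented second.
Interval numbers invert to sum to nine: 2 + 7 = 9, so a second inverts to a seventh.
Quality inverts too: augmented becomes diminished. That makes the inversion a diminished seventh.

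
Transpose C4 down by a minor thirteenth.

E2

Six letters down from C (plus an octave) reaches E.
Moving 20 semitones down from C4 (the size of a minor thirteenth) reaches E2.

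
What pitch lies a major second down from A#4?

The second takes the letter from A down to G.
A major second is 2 semitones; 2 semitones down from A#4 gives G#4.

G#4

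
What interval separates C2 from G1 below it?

P4

Descending from C2 to G1 is the same interval as ascending G1 to C2.
G to C spans four letter names (G-A-B-C), so the interval is some kind of fourth.
G1 to C2 is 5 semitones, matching the perfect fourth exactly, so the quality is perfect.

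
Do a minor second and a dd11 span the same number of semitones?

A minor second is 1 semitone but a doubly diminished eleventh is 15 semitones — different sizes.

No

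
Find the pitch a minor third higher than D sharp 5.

F sharp 5

Counting three letter names up from D lands on F.
A minor third is 3 semitones; 3 semitones up from D#5 gives F#5.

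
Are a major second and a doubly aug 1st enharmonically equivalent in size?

Yes

A major second = 2 semitones = a doubly augmented unison; enharmonically equal.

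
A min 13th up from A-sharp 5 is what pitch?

F-sharp 7

Counting six letter names plus an octave up from A lands on F.
A minor thirteenth spans 20 semitones, so from A#5 the target pitch is F#7.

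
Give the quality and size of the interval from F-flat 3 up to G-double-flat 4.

minor ninth

F to G spans two letter names (F-G), plus an octave — that makes it a ninth of some quality.
Fb3 to Gbb4 is 13 semitones, a half step short of the major ninth (14), so this is minor.
(Equivalently, a compound minor second: a minor second plus an octave.)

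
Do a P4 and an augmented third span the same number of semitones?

A perfect fourth = 5 semitones = an augmented third; enharmonically equal.

Yes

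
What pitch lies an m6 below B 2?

Six letter names down from B: D.
Moving 8 semitones down from B2 (the size of a minor sixth) reaches D#2.

D-sharp 2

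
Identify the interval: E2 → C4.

E to C spans six letter names (E-F-G-A-B-C), plus an octave, so the interval is some kind of thirteenth.
At 20 semitones, E2→C4 falls one short of a major thirteenth: minor.
(Equivalently, a compound minor sixth: a minor sixth plus an octave.)

minor 13th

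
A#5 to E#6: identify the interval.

perfect fifth

A to E spans five letter names (A-B-C-D-E), so the interval is some kind of fifth.
Counting semitones, A#5→E#6 is 7, which is the perfect fifth.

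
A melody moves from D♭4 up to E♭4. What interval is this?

D to E spans two letter names (D-E) — that makes it a second of some quality.
Counting semitones, Db4→Eb4 is 2, which is the major second.

M2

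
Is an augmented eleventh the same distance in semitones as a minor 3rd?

18 semitones (augmented eleventh) vs 3 semitones (minor third): not equal.

No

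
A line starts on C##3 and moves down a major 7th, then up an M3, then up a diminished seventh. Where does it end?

C##3 down a major seventh → D#2 (11 semitones).
Up a major third from D#2: F##2 (4 semitones up).
Up a diminished seventh from F##2: E3 (9 semitones up).

E3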